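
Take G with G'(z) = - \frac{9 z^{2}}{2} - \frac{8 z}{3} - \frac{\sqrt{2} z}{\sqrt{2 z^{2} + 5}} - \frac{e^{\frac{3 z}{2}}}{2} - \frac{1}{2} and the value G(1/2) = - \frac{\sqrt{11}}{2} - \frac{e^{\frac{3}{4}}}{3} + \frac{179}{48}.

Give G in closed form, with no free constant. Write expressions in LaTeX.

Integrate term by term and add the pieces.
A general antiderivative is - \frac{3 z^{3}}{2} - \frac{4 z^{2}}{3} - \frac{z}{2} - \sqrt{z^{2} + \frac{5}{2}} - \frac{e^{\frac{3 z}{2}}}{3} + \frac{5}{2} + C.
The condition gives C = - \frac{\sqrt{11}}{2} - \frac{e^{\frac{3}{4}}}{3} + \frac{179}{48} - (- \frac{\sqrt{11}}{2} - \frac{e^{\frac{3}{4}}}{3} + \frac{83}{48}) = 2.
So G(z) = - \frac{3 z^{3}}{2} - \frac{4 z^{2}}{3} - \frac{z}{2} - \sqrt{z^{2} + \frac{5}{2}} - \frac{e^{\frac{3 z}{2}}}{3} + \frac{9}{2}.
Check: d/dz[- \frac{3 z^{3}}{2} - \frac{4 z^{2}}{3} - \frac{z}{2} - \sqrt{z^{2} + \frac{5}{2}} - \frac{e^{\frac{3 z}{2}}}{3} + \frac{9}{2}] = \frac{- 27 z^{2} \sqrt{2 z^{2} + 5} - 16 z \sqrt{2 z^{2} + 5} - 6 \sqrt{2} z - 3 \sqrt{2 z^{2} + 5} e^{\frac{3 z}{2}} - 3 \sqrt{2 z^{2} + 5}}{6 \sqrt{2 z^{2} + 5}}, which equals G'(z).

G(z) = - \frac{3 z^{3}}{2} - \frac{4 z^{2}}{3} - \frac{z}{2} - \sqrt{z^{2} + \frac{5}{2}} - \frac{e^{\frac{3 z}{2}}}{3} + \frac{9}{2}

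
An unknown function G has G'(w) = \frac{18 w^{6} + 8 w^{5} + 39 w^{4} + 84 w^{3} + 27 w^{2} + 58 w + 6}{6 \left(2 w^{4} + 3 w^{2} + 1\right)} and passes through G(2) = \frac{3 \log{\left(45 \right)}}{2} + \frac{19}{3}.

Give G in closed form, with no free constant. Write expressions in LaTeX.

G(w) = \frac{3 w^{3} + 2 w^{2} + 6 w + 9 \log{\left(2 w^{4} + 3 w^{2} + 1 \right)} - 6}{6}

A candidate passes only if d/dw[G] lands on the given G'(w) exactly.
A general antiderivative is \frac{w^{3}}{2} + \frac{w^{2}}{3} + w + \frac{3 \log{\left(2 w^{4} + 3 w^{2} + 1 \right)}}{2} + C.
The condition gives C = \frac{3 \log{\left(45 \right)}}{2} + \frac{19}{3} - (\frac{3 \log{\left(45 \right)}}{2} + \frac{22}{3}) = -1.
So G(w) = \frac{3 w^{3} + 2 w^{2} + 6 w + 9 \log{\left(2 w^{4} + 3 w^{2} + 1 \right)} - 6}{6}.
Check: d/dw[\frac{3 w^{3} + 2 w^{2} + 6 w + 9 \log{\left(2 w^{4} + 3 w^{2} + 1 \right)} - 6}{6}] = \frac{18 w^{6} + 8 w^{5} + 39 w^{4} + 84 w^{3} + 27 w^{2} + 58 w + 6}{12 w^{4} + 18 w^{2} + 6}, which equals G'(w).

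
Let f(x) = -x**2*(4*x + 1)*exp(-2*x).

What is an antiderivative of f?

f has the shape u'v + uv' for u = 2*x**3 + 7*x**2/2 + 7*x/2 + 7/4 and v = exp(-2*x) — it is the derivative of the product u*v.
Check: d/dx[(8*x**3 + 14*x**2 + 14*x + 7)*exp(-2*x)/4] = (-4*x**3 - x**2)*exp(-2*x), which equals f(x).

An antiderivative is F(x) = (8*x**3 + 14*x**2 + 14*x + 7)*exp(-2*x)/4.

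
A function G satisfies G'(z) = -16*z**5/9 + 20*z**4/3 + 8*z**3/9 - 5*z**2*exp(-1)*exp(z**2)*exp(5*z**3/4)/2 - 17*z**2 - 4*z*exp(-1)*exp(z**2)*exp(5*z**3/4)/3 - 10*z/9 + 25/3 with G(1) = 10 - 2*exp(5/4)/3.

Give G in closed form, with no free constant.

G(z) = (-(2*z**2 - 3*z - 5)**3 - 18*exp(5*z**3/4 + z**2 - 1) + 54)/27

The integrand splits into summands that can be handled one at a time.
A general antiderivative is -(2*z**2/3 - z - 5/3)**3 - 2*exp(5*z**3/4 + z**2 - 1)/3 + C.
The condition gives C = 10 - 2*exp(5/4)/3 - (8 - 2*exp(5/4)/3) = 2.
So G(z) = (-(2*z**2 - 3*z - 5)**3 - 18*exp(5*z**3/4 + z**2 - 1) + 54)/27.
Check: d/dz[(-(2*z**2 - 3*z - 5)**3 - 18*exp(5*z**3/4 + z**2 - 1) + 54)/27] = -16*z**5/9 + 20*z**4/3 + 8*z**3/9 - 5*z**2*exp(-1)*exp(z**2)*exp(5*z**3/4)/2 - 17*z**2 - 4*z*exp(-1)*exp(z**2)*exp(5*z**3/4)/3 - 10*z/9 + 25/3 = G'(z).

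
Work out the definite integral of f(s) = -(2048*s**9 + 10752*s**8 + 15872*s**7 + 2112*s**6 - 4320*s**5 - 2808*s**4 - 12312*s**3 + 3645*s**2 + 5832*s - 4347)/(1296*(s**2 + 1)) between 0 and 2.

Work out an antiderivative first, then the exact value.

For F(s) to be correct the identity F'(s) - f(s) = 0 must hold.
F(s) = -(2*s**2/3 + s - 3/4)**4 + 5*atan(s)/3 is an antiderivative of f.
Check: d/ds[-(2*s**2/3 + s - 3/4)**4 + 5*atan(s)/3] = (-2048*s**9 - 10752*s**8 - 15872*s**7 - 2112*s**6 + 4320*s**5 + 2808*s**4 + 12312*s**3 - 3645*s**2 - 5832*s + 4347)/(1296*s**2 + 1296), which equals f(s).
F(2) = -4879681/20736 + 5*atan(2)/3; F(0) = -81/256.
Integral = F(2) - F(0) = -152285/648 + 5*atan(2)/3.

Antiderivative: F(s) = -(2*s**2/3 + s - 3/4)**4 + 5*atan(s)/3; value = -152285/648 + 5*atan(2)/3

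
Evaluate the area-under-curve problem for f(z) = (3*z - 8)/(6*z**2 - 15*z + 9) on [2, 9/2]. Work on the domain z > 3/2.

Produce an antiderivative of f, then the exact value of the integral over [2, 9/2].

Antiderivative: F(z) = -7*log(z - 3/2)/6 + 5*log(z - 1)/3; value = -7*log(3)/6 - 7*log(2)/6 + 5*log(7/2)/3

The denominator factors as 3*(z - 1)*(2*z - 3); partial fractions split f into directly integrable pieces: -7/(3*(2*z - 3)) + 5/(3*(z - 1)).
F(z) = -7*log(z - 3/2)/6 + 5*log(z - 1)/3 is an antiderivative of f.
Check: d/dz[-7*log(z - 3/2)/6 + 5*log(z - 1)/3] = (3*z - 8)/(6*z**2 - 15*z + 9) = f(z).
F(9/2) = -7*log(3)/6 + 5*log(7/2)/3; F(2) = 7*log(2)/6.
Integral = F(9/2) - F(2) = -7*log(3)/6 - 7*log(2)/6 + 5*log(7/2)/3.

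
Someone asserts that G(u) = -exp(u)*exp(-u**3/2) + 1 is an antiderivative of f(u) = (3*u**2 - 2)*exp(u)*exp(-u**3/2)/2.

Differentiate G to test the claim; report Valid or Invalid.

d/du[G] = (3*u**2*exp(u) - 2*exp(u))*exp(-u**3/2)/2
This equals f(u) exactly, so the claim holds.

Valid - differentiating G returns exactly f.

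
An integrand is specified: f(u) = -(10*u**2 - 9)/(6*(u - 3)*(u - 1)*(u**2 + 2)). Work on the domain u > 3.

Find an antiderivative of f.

Factor the denominator (6*(u - 3)*(u - 1)*(u**2 + 2)) and decompose: f = 29*(4*u + 1)/(198*(u**2 + 2)) + 1/(36*(u - 1)) - 27/(44*(u - 3)); each piece integrates to a log, atan, or power term.
Check: d/du[(-243*log(u - 3) + 11*log(u - 1) + 116*log(u**2 + 2) + 29*sqrt(2)*atan(sqrt(2)*u/2))/396] = (9 - 10*u**2)/(6*u**4 - 24*u**3 + 30*u**2 - 48*u + 36), which equals f(u).

An antiderivative is F(u) = (-243*log(u - 3) + 11*log(u - 1) + 116*log(u**2 + 2) + 29*sqrt(2)*atan(sqrt(2)*u/2))/396.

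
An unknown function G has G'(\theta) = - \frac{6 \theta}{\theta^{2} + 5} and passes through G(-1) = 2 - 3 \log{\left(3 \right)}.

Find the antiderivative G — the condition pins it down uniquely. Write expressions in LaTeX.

The substitution u = \frac{\theta^{2}}{2} + \frac{5}{2} works: G'(\theta) is exactly (dG/du)*(du/d\theta) for that inner function.
A general antiderivative is - 3 \log{\left(\frac{\theta^{2}}{2} + \frac{5}{2} \right)} + C.
The condition gives C = 2 - 3 \log{\left(3 \right)} - (- 3 \log{\left(3 \right)}) = 2.
So G(\theta) = 2 - 3 \log{\left(\frac{\theta^{2}}{2} + \frac{5}{2} \right)}.
Check: d/d\theta[2 - 3 \log{\left(\frac{\theta^{2}}{2} + \frac{5}{2} \right)}] = - \frac{6 \theta}{\theta^{2} + 5} = G'(\theta).

G(\theta) = 2 - 3 \log{\left(\frac{\theta^{2}}{2} + \frac{5}{2} \right)}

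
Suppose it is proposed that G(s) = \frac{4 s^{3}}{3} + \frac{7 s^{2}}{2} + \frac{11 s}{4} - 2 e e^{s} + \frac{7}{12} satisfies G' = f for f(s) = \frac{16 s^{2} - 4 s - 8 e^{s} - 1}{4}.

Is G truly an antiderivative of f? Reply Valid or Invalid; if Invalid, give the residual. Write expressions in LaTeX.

d/ds[G] = 4 s^{2} + 7 s - 2 e e^{s} + \frac{11}{4}
d/ds[G] - f(s) = 8 s - 2 e e^{s} + 2 e^{s} + 3 != 0.

Invalid: d/ds[G] - f = 8 s - 2 e e^{s} + 2 e^{s} + 3, which is not 0.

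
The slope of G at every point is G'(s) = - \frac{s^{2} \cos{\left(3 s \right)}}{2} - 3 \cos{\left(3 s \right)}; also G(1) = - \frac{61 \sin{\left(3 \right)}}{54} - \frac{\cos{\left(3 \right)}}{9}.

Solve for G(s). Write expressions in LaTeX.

The integrand splits into summands that can be handled one at a time.
A general antiderivative is - \frac{s^{2} \sin{\left(3 s \right)}}{6} - \frac{s \cos{\left(3 s \right)}}{9} - \frac{26 \sin{\left(3 s \right)}}{27} + C.
The condition gives C = - \frac{61 \sin{\left(3 \right)}}{54} - \frac{\cos{\left(3 \right)}}{9} - (- \frac{61 \sin{\left(3 \right)}}{54} - \frac{\cos{\left(3 \right)}}{9}) = 0.
So G(s) = - \frac{s^{2} \sin{\left(3 s \right)}}{6} - \frac{s \cos{\left(3 s \right)}}{9} - \frac{26 \sin{\left(3 s \right)}}{27}.
Check: d/ds[- \frac{s^{2} \sin{\left(3 s \right)}}{6} - \frac{s \cos{\left(3 s \right)}}{9} - \frac{26 \sin{\left(3 s \right)}}{27}] = - \frac{s^{2} \cos{\left(3 s \right)}}{2} - 3 \cos{\left(3 s \right)} = G'(s).

G(s) = - \frac{s^{2} \sin{\left(3 s \right)}}{6} - \frac{s \cos{\left(3 s \right)}}{9} - \frac{26 \sin{\left(3 s \right)}}{27}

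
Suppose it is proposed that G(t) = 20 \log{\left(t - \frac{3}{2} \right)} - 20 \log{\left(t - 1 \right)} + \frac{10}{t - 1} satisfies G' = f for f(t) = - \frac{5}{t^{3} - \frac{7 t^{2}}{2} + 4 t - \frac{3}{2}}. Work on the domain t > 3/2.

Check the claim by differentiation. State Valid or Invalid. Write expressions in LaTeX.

d/dt[G] = \frac{10}{2 t^{3} - 7 t^{2} + 8 t - 3}
d/dt[G] - f(t) = \frac{20}{2 t^{3} - 7 t^{2} + 8 t - 3} != 0.

Invalid: d/dt[G] - f = \frac{20}{2 t^{3} - 7 t^{2} + 8 t - 3}, which is not 0.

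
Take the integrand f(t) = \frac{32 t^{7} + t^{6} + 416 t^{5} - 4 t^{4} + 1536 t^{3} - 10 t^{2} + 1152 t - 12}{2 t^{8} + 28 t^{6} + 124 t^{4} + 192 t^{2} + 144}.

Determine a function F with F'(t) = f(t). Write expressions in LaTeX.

Recover f(t) by differentiating a candidate F(t); any mismatch rules it out.
Check: d/dt[- \frac{t}{2 t^{2} + 12} + 4 \log{\left(t^{4} + 2 t^{2} + 2 \right)}] = \frac{32 t^{7} + t^{6} + 416 t^{5} - 4 t^{4} + 1536 t^{3} - 10 t^{2} + 1152 t - 12}{2 t^{8} + 28 t^{6} + 124 t^{4} + 192 t^{2} + 144} = f(t).

An antiderivative is F(t) = - \frac{t}{2 t^{2} + 12} + 4 \log{\left(t^{4} + 2 t^{2} + 2 \right)}.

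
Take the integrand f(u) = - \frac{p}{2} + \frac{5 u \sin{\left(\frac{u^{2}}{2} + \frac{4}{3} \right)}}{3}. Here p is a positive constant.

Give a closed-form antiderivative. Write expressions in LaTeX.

An antiderivative is F(u) = - \frac{p u}{2} - \frac{5 \cos{\left(\frac{u^{2}}{2} + \frac{4}{3} \right)}}{3}.

Check any antiderivative F(u) by computing F'(u) and comparing it with f(u).
Check: d/du[- \frac{p u}{2} - \frac{5 \cos{\left(\frac{u^{2}}{2} + \frac{4}{3} \right)}}{3}] = - \frac{p}{2} + \frac{5 u \sin{\left(\frac{u^{2}}{2} + \frac{4}{3} \right)}}{3} = f(u).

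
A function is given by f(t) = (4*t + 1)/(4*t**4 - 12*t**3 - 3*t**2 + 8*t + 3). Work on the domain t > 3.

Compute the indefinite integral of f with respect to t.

Factor the denominator ((t - 3)*(t - 1)*(2*t + 1)**2) and decompose: f = 128/(441*(2*t + 1)) - 4/(21*(2*t + 1)**2) - 5/(18*(t - 1)) + 13/(98*(t - 3)); each piece integrates to a log, atan, or power term.
Check: d/dt[13*log(t - 3)/98 - 5*log(t - 1)/18 + 64*log(t + 1/2)/441 + 2/(42*t + 21)] = (4*t + 1)/(4*t**4 - 12*t**3 - 3*t**2 + 8*t + 3) = f(t).

F(t) = 13*log(t - 3)/98 - 5*log(t - 1)/18 + 64*log(t + 1/2)/441 + 2/(42*t + 21) + C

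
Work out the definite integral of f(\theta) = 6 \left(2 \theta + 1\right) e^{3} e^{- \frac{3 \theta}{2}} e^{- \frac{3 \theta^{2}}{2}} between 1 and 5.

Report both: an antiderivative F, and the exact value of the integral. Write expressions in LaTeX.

f matches the chain-rule pattern g'(h)*h' with inner function h(\theta) = - \frac{3 \theta^{2}}{2} - \frac{3 \theta}{2} + 3; substituting u = h(\theta) collapses the integral.
F(\theta) = - 4 e^{3} e^{- \frac{3 \theta}{2}} e^{- \frac{3 \theta^{2}}{2}} is an antiderivative of f.
Check: d/d\theta[- 4 e^{3} e^{- \frac{3 \theta}{2}} e^{- \frac{3 \theta^{2}}{2}}] = \left(12 \theta e^{3} + 6 e^{3}\right) e^{- \frac{3 \theta}{2}} e^{- \frac{3 \theta^{2}}{2}}, which equals f(\theta).
F(5) = - \frac{4}{e^{42}}; F(1) = -4.
Integral = F(5) - F(1) = 4 - \frac{4}{e^{42}}.

Antiderivative: F(\theta) = - 4 e^{3} e^{- \frac{3 \theta}{2}} e^{- \frac{3 \theta^{2}}{2}}; value = 4 - \frac{4}{e^{42}}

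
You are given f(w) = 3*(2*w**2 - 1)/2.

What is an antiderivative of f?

An antiderivative is F(w) = (2*w**3 - 3*w - 8)/2.

Differentiate the proposed F(w) back; it has to land on f(w) exactly.
Check: d/dw[(2*w**3 - 3*w - 8)/2] = 3*w**2 - 3/2, which equals f(w).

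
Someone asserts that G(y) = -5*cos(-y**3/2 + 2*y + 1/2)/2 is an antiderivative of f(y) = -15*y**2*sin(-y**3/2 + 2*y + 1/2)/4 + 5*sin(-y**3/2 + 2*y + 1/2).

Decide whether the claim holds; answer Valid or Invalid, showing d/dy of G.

Valid - the claim checks out under differentiation.

d/dy[G] = -15*y**2*sin(-y**3/2 + 2*y + 1/2)/4 + 5*sin(-y**3/2 + 2*y + 1/2)
This equals f(y) exactly, so the claim holds.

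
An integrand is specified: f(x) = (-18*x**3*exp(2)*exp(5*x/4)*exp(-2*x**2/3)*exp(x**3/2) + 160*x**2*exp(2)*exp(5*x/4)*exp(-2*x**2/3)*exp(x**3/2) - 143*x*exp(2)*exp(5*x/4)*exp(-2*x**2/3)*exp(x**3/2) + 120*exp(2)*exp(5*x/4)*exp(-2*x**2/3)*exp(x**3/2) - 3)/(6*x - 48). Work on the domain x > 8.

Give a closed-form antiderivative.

Any candidate F(x) must reproduce f(x) exactly when differentiated.
Check: d/dx[(-4*exp(x**3/2 - 2*x**2/3 + 5*x/4 + 2) - log(x/2 - 4))/2] = (-18*x**3*exp(2)*exp(5*x/4)*exp(-2*x**2/3)*exp(x**3/2) + 160*x**2*exp(2)*exp(5*x/4)*exp(-2*x**2/3)*exp(x**3/2) - 143*x*exp(2)*exp(5*x/4)*exp(-2*x**2/3)*exp(x**3/2) + 120*exp(2)*exp(5*x/4)*exp(-2*x**2/3)*exp(x**3/2) - 3)/(6*x - 48) = f(x).

An antiderivative is F(x) = (-4*exp(x**3/2 - 2*x**2/3 + 5*x/4 + 2) - log(x/2 - 4))/2.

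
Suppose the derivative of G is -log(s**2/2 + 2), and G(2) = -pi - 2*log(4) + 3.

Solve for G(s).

G(s) = -s*log(s**2/2 + 2) + 2*s - 4*atan(s/2) - 1

The proposed G(s) is checked by its d/ds: the result must match the given G'(s).
A general antiderivative is -s*log(s**2/2 + 2) + 2*s - 4*atan(s/2) + C.
The condition gives C = -pi - 2*log(4) + 3 - (-pi - 2*log(4) + 4) = -1.
So G(s) = -s*log(s**2/2 + 2) + 2*s - 4*atan(s/2) - 1.
Check: d/ds[-s*log(s**2/2 + 2) + 2*s - 4*atan(s/2) - 1] = -log(s**2/2 + 2) = G'(s).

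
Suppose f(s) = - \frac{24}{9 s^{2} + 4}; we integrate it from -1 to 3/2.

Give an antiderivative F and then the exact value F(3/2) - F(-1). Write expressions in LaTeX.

Differentiate the proposed F(s) back; it has to land on f(s) exactly.
F(s) = - 4 \operatorname{atan}{\left(\frac{3 s}{2} \right)} is an antiderivative of f.
Check: d/ds[- 4 \operatorname{atan}{\left(\frac{3 s}{2} \right)}] = - \frac{24}{9 s^{2} + 4} = f(s).
F(3/2) = - 4 \operatorname{atan}{\left(\frac{9}{4} \right)}; F(-1) = 4 \operatorname{atan}{\left(\frac{3}{2} \right)}.
Integral = F(3/2) - F(-1) = - 4 \operatorname{atan}{\left(\frac{9}{4} \right)} - 4 \operatorname{atan}{\left(\frac{3}{2} \right)}.

Antiderivative: F(s) = - 4 \operatorname{atan}{\left(\frac{3 s}{2} \right)}; value = - 4 \operatorname{atan}{\left(\frac{9}{4} \right)} - 4 \operatorname{atan}{\left(\frac{3}{2} \right)}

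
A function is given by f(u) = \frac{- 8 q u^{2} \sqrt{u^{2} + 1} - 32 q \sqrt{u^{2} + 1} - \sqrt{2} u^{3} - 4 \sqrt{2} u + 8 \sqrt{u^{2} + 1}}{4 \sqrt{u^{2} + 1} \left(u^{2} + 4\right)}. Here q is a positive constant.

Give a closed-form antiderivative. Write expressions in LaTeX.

An antiderivative is F(u) = - \frac{8 q u + \sqrt{2} \sqrt{u^{2} + 1} - 4 \operatorname{atan}{\left(\frac{u}{2} \right)}}{4}.

Since d/du undoes antidifferentiation here, F'(u) = f(u) is required of F(u).
Check: d/du[- \frac{8 q u + \sqrt{2} \sqrt{u^{2} + 1} - 4 \operatorname{atan}{\left(\frac{u}{2} \right)}}{4}] = \frac{- 8 q u^{2} \sqrt{u^{2} + 1} - 32 q \sqrt{u^{2} + 1} - \sqrt{2} u^{3} - 4 \sqrt{2} u + 8 \sqrt{u^{2} + 1}}{4 u^{2} \sqrt{u^{2} + 1} + 16 \sqrt{u^{2} + 1}}, which equals f(u).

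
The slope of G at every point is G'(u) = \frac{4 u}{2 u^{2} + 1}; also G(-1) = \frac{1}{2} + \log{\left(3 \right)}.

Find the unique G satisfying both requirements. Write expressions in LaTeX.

G'(u) matches the chain-rule pattern g'(h)*h' with inner function h(u) = 2 u^{2} + 1; substituting w = h(u) collapses the integral.
A general antiderivative is \log{\left(2 u^{2} + 1 \right)} + C.
The condition gives C = \frac{1}{2} + \log{\left(3 \right)} - (\log{\left(3 \right)}) = \frac{1}{2}.
So G(u) = \log{\left(2 u^{2} + 1 \right)} + \frac{1}{2}.
Check: d/du[\log{\left(2 u^{2} + 1 \right)} + \frac{1}{2}] = \frac{4 u}{2 u^{2} + 1} = G'(u).

G(u) = \log{\left(2 u^{2} + 1 \right)} + \frac{1}{2}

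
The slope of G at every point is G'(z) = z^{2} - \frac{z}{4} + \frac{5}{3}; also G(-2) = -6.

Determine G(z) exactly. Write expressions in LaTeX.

The integrand splits into summands that can be handled one at a time.
A general antiderivative is \frac{z^{3}}{3} - \frac{z^{2}}{8} + \frac{5 z}{3} + C.
The condition gives C = -6 - (- \frac{13}{2}) = \frac{1}{2}.
So G(z) = \frac{8 z^{3} - 3 z^{2} + 40 z + 12}{24}.
Check: d/dz[\frac{8 z^{3} - 3 z^{2} + 40 z + 12}{24}] = z^{2} - \frac{z}{4} + \frac{5}{3} = G'(z).

G(z) = \frac{8 z^{3} - 3 z^{2} + 40 z + 12}{24}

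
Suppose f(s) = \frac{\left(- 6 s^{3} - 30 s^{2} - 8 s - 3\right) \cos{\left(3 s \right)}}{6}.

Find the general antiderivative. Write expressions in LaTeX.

F(s) = - \frac{18 s^{3} \sin{\left(3 s \right)} + 90 s^{2} \sin{\left(3 s \right)} + 18 s^{2} \cos{\left(3 s \right)} + 12 s \sin{\left(3 s \right)} + 60 s \cos{\left(3 s \right)} - 11 \sin{\left(3 s \right)} + 4 \cos{\left(3 s \right)}}{54} + C

Differentiate the proposed F(s) back; it has to land on f(s) exactly.
Check: d/ds[- \frac{18 s^{3} \sin{\left(3 s \right)} + 90 s^{2} \sin{\left(3 s \right)} + 18 s^{2} \cos{\left(3 s \right)} + 12 s \sin{\left(3 s \right)} + 60 s \cos{\left(3 s \right)} - 11 \sin{\left(3 s \right)} + 4 \cos{\left(3 s \right)}}{54}] = - s^{3} \cos{\left(3 s \right)} - 5 s^{2} \cos{\left(3 s \right)} - \frac{4 s \cos{\left(3 s \right)}}{3} - \frac{\cos{\left(3 s \right)}}{2}, which equals f(s).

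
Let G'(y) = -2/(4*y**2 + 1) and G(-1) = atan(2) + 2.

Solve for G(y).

G(y) = 2 - atan(2*y)

A candidate passes only if d/dy[G] lands on the given G'(y) exactly.
A general antiderivative is -atan(2*y) + C.
The condition gives C = atan(2) + 2 - (atan(2)) = 2.
So G(y) = 2 - atan(2*y).
Check: d/dy[2 - atan(2*y)] = -2/(4*y**2 + 1) = G'(y).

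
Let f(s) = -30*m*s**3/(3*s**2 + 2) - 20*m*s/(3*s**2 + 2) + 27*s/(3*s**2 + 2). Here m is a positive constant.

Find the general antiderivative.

Integrate term by term and add the pieces.
Check: d/ds[-5*m*s**2 + 9*log(s**2 + 2/3)/2] = (-30*m*s**3 - 20*m*s + 27*s)/(3*s**2 + 2), which equals f(s).

F(s) = -5*m*s**2 + 9*log(s**2 + 2/3)/2 + C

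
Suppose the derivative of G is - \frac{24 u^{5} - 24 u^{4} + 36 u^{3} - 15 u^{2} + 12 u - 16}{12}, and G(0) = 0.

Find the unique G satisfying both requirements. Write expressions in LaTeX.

Recover the given G'(u) by differentiating a candidate G(u); any mismatch rules it out.
A general antiderivative is - \frac{u^{6}}{3} + \frac{2 u^{5}}{5} - \frac{3 u^{4}}{4} + \frac{5 u^{3}}{12} - \frac{u^{2}}{2} + \frac{4 u}{3} + C.
The condition gives C = 0 - (0) = 0.
So G(u) = - \frac{u \left(20 u^{5} - 24 u^{4} + 45 u^{3} - 25 u^{2} + 30 u - 80\right)}{60}.
Check: d/du[- \frac{u \left(20 u^{5} - 24 u^{4} + 45 u^{3} - 25 u^{2} + 30 u - 80\right)}{60}] = - 2 u^{5} + 2 u^{4} - 3 u^{3} + \frac{5 u^{2}}{4} - u + \frac{4}{3}, which equals G'(u).

G(u) = - \frac{u \left(20 u^{5} - 24 u^{4} + 45 u^{3} - 25 u^{2} + 30 u - 80\right)}{60}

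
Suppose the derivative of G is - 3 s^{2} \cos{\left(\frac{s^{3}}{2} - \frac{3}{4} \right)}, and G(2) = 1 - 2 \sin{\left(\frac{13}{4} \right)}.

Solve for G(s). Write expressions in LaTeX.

G(s) = 1 - 2 \sin{\left(\frac{s^{3}}{2} - \frac{3}{4} \right)}

The substitution u = \frac{s^{3}}{2} - \frac{3}{4} works: G'(s) is exactly (dG/du)*(du/ds) for that inner function.
A general antiderivative is - 2 \sin{\left(\frac{s^{3}}{2} - \frac{3}{4} \right)} + C.
The condition gives C = 1 - 2 \sin{\left(\frac{13}{4} \right)} - (- 2 \sin{\left(\frac{13}{4} \right)}) = 1.
So G(s) = 1 - 2 \sin{\left(\frac{s^{3}}{2} - \frac{3}{4} \right)}.
Check: d/ds[1 - 2 \sin{\left(\frac{s^{3}}{2} - \frac{3}{4} \right)}] = - 3 s^{2} \cos{\left(\frac{s^{3}}{2} - \frac{3}{4} \right)} = G'(s).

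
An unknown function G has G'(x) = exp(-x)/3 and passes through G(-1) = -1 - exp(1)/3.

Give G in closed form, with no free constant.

Since d/dx undoes antidifferentiation here, G(x) must give back the stated G'(x).
A general antiderivative is -exp(-x)/3 + C.
The condition gives C = -1 - exp(1)/3 - (-exp(1)/3) = -1.
So G(x) = -1 - exp(-x)/3.
Check: d/dx[-1 - exp(-x)/3] = exp(-x)/3 = G'(x).

G(x) = -1 - exp(-x)/3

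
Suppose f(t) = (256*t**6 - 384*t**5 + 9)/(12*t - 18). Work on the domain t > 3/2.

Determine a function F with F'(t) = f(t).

An antiderivative is F(t) = (128*t**6 + 27*log(4*t - 6))/36.

Differentiate the proposed F(t) back; it has to land on f(t) exactly.
Check: d/dt[(128*t**6 + 27*log(4*t - 6))/36] = (256*t**6 - 384*t**5 + 9)/(12*t - 18) = f(t).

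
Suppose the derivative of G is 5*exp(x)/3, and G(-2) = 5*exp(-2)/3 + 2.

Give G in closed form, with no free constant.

The proposed G(x) is checked by its d/dx: the result must match the given G'(x).
A general antiderivative is 5*exp(x)/3 + C.
The condition gives C = 5*exp(-2)/3 + 2 - (5*exp(-2)/3) = 2.
So G(x) = 5*exp(x)/3 + 2.
Check: d/dx[5*exp(x)/3 + 2] = 5*exp(x)/3 = G'(x).

G(x) = 5*exp(x)/3 + 2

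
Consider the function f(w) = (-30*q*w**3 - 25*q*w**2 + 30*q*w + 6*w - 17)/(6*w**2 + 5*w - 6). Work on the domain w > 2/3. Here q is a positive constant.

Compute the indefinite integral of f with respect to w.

For F(w) to be correct the identity F'(w) - f(w) = 0 must hold.
Check: d/dw[-5*q*w**2/2 + 2*log(2*w + 3) - log(3*w - 2)] = (-30*q*w**3 - 25*q*w**2 + 30*q*w + 6*w - 17)/(6*w**2 + 5*w - 6) = f(w).

F(w) = -5*q*w**2/2 + 2*log(2*w + 3) - log(3*w - 2) + C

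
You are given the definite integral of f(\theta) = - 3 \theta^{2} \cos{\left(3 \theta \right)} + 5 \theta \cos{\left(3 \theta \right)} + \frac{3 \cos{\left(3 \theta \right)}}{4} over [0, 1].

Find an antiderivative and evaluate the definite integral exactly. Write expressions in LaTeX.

Antiderivative: F(\theta) = - \frac{36 \theta^{2} \sin{\left(3 \theta \right)} - 60 \theta \sin{\left(3 \theta \right)} + 24 \theta \cos{\left(3 \theta \right)} - 17 \sin{\left(3 \theta \right)} - 20 \cos{\left(3 \theta \right)}}{36}; value = - \frac{5}{9} - \frac{\cos{\left(3 \right)}}{9} + \frac{41 \sin{\left(3 \right)}}{36}

The integrand splits into summands that can be handled one at a time.
F(\theta) = - \frac{36 \theta^{2} \sin{\left(3 \theta \right)} - 60 \theta \sin{\left(3 \theta \right)} + 24 \theta \cos{\left(3 \theta \right)} - 17 \sin{\left(3 \theta \right)} - 20 \cos{\left(3 \theta \right)}}{36} is an antiderivative of f.
Check: d/d\theta[- \frac{36 \theta^{2} \sin{\left(3 \theta \right)} - 60 \theta \sin{\left(3 \theta \right)} + 24 \theta \cos{\left(3 \theta \right)} - 17 \sin{\left(3 \theta \right)} - 20 \cos{\left(3 \theta \right)}}{36}] = - 3 \theta^{2} \cos{\left(3 \theta \right)} + 5 \theta \cos{\left(3 \theta \right)} + \frac{3 \cos{\left(3 \theta \right)}}{4} = f(\theta).
F(1) = - \frac{\cos{\left(3 \right)}}{9} + \frac{41 \sin{\left(3 \right)}}{36}; F(0) = \frac{5}{9}.
Integral = F(1) - F(0) = - \frac{5}{9} - \frac{\cos{\left(3 \right)}}{9} + \frac{41 \sin{\left(3 \right)}}{36}.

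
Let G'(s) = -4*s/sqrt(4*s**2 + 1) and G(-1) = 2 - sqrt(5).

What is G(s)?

G'(s) matches the chain-rule pattern g'(h)*h' with inner function h(s) = 4*s**2 + 1; substituting u = h(s) collapses the integral.
A general antiderivative is -sqrt(4*s**2 + 1) + C.
The condition gives C = 2 - sqrt(5) - (-sqrt(5)) = 2.
So G(s) = 2 - sqrt(4*s**2 + 1).
Check: d/ds[2 - sqrt(4*s**2 + 1)] = -4*s/sqrt(4*s**2 + 1) = G'(s).

G(s) = 2 - sqrt(4*s**2 + 1)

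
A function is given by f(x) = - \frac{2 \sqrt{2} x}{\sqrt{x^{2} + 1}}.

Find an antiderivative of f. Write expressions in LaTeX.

An antiderivative is F(x) = - 2 \sqrt{2} \sqrt{x^{2} + 1}.

f matches the chain-rule pattern g'(h)*h' with inner function h(x) = 2 x^{2} + 2; substituting u = h(x) collapses the integral.
Check: d/dx[- 2 \sqrt{2} \sqrt{x^{2} + 1}] = - \frac{2 \sqrt{2} x}{\sqrt{x^{2} + 1}} = f(x).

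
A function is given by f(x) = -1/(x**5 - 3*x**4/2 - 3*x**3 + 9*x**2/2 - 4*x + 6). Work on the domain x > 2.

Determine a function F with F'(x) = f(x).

An antiderivative is F(x) = (-91*log(x - 2) + 160*log(x - 3/2) - 13*log(x + 2) - 28*log(x**2 + 1) - 84*atan(x))/910.

The denominator factors as (x - 2)*(x + 2)*(2*x - 3)*(x**2 + 1); partial fractions split f into directly integrable pieces: -2*(2*x + 3)/(65*(x**2 + 1)) + 32/(91*(2*x - 3)) - 1/(70*(x + 2)) - 1/(10*(x - 2)).
Check: d/dx[(-91*log(x - 2) + 160*log(x - 3/2) - 13*log(x + 2) - 28*log(x**2 + 1) - 84*atan(x))/910] = -2/(2*x**5 - 3*x**4 - 6*x**3 + 9*x**2 - 8*x + 12), which equals f(x).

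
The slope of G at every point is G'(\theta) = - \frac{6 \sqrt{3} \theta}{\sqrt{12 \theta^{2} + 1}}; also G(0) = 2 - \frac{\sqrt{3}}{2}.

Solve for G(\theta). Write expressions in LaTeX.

G(\theta) = - \frac{\sqrt{3} \sqrt{12 \theta^{2} + 1} - 4}{2}

The substitution u = 4 \theta^{2} + \frac{1}{3} works: G'(\theta) is exactly (dG/du)*(du/d\theta) for that inner function.
A general antiderivative is - \frac{3 \sqrt{4 \theta^{2} + \frac{1}{3}}}{2} + C.
The condition gives C = 2 - \frac{\sqrt{3}}{2} - (- \frac{\sqrt{3}}{2}) = 2.
So G(\theta) = - \frac{\sqrt{3} \sqrt{12 \theta^{2} + 1} - 4}{2}.
Check: d/d\theta[- \frac{\sqrt{3} \sqrt{12 \theta^{2} + 1} - 4}{2}] = - \frac{6 \sqrt{3} \theta}{\sqrt{12 \theta^{2} + 1}} = G'(\theta).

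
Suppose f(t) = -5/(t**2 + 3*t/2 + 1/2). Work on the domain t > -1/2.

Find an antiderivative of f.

Factor the denominator ((t + 1)*(2*t + 1)) and decompose: f = -20/(2*t + 1) + 10/(t + 1); each piece integrates to a log, atan, or power term.
Check: d/dt[-10*log(t + 1/2) + 10*log(t + 1)] = -10/(2*t**2 + 3*t + 1), which equals f(t).

An antiderivative is F(t) = -10*log(t + 1/2) + 10*log(t + 1).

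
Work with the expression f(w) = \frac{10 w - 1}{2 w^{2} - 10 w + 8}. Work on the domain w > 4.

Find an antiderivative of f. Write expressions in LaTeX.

The denominator factors as 2 \left(w - 4\right) \left(w - 1\right); partial fractions split f into directly integrable pieces: - \frac{3}{2 \left(w - 1\right)} + \frac{13}{2 \left(w - 4\right)}.
Check: d/dw[\frac{13 \log{\left(w - 4 \right)}}{2} - \frac{3 \log{\left(w - 1 \right)}}{2}] = \frac{10 w - 1}{2 w^{2} - 10 w + 8} = f(w).

An antiderivative is F(w) = \frac{13 \log{\left(w - 4 \right)}}{2} - \frac{3 \log{\left(w - 1 \right)}}{2}.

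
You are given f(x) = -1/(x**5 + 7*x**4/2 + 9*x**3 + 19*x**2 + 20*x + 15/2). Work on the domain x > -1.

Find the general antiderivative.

Factor the denominator ((x + 1)**2*(2*x + 3)*(x**2 + 5)) and decompose: f = -(x - 16)/(261*(x**2 + 5)) - 32/(29*(2*x + 3)) + 5/(9*(x + 1)) - 1/(3*(x + 1)**2); each piece integrates to a log, atan, or power term.
Check: d/dx[5*log(x + 1)/9 - 16*log(x + 3/2)/29 - log(x**2 + 5)/522 + 16*sqrt(5)*atan(sqrt(5)*x/5)/1305 + 2/(6*x + 6)] = -2/(2*x**5 + 7*x**4 + 18*x**3 + 38*x**2 + 40*x + 15), which equals f(x).

F(x) = 5*log(x + 1)/9 - 16*log(x + 3/2)/29 - log(x**2 + 5)/522 + 16*sqrt(5)*atan(sqrt(5)*x/5)/1305 + 2/(6*x + 6) + C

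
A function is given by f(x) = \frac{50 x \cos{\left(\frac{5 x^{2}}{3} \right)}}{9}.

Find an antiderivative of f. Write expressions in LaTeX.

An antiderivative is F(x) = \frac{5 \sin{\left(\frac{5 x^{2}}{3} \right)}}{3}.

The substitution u = \frac{5 x^{2}}{3} works: f is exactly (dF/du)*(du/dx) for that inner function.
Check: d/dx[\frac{5 \sin{\left(\frac{5 x^{2}}{3} \right)}}{3}] = \frac{50 x \cos{\left(\frac{5 x^{2}}{3} \right)}}{9} = f(x).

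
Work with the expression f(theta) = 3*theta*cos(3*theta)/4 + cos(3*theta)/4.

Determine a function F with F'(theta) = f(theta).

An antiderivative is F(theta) = (3*theta*sin(3*theta) + sin(3*theta) + cos(3*theta))/12.

The integrand splits into summands that can be handled one at a time.
Check: d/dtheta[(3*theta*sin(3*theta) + sin(3*theta) + cos(3*theta))/12] = 3*theta*cos(3*theta)/4 + cos(3*theta)/4 = f(theta).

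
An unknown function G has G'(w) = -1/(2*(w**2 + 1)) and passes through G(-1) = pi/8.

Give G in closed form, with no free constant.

G(w) = -atan(w)/2

Differentiate the proposed G(w) back; it has to land on the given G'(w).
A general antiderivative is -atan(w)/2 + C.
The condition gives C = pi/8 - (pi/8) = 0.
So G(w) = -atan(w)/2.
Check: d/dw[-atan(w)/2] = -1/(2*w**2 + 2), which equals G'(w).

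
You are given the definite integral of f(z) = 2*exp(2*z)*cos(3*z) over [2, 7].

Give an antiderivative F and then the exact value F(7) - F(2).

Differentiate the proposed F(z) back; it has to land on f(z) exactly.
F(z) = 6*exp(2*z)*sin(3*z)/13 + 4*exp(2*z)*cos(3*z)/13 is an antiderivative of f.
Check: d/dz[6*exp(2*z)*sin(3*z)/13 + 4*exp(2*z)*cos(3*z)/13] = 2*exp(2*z)*cos(3*z) = f(z).
F(7) = 4*exp(14)*cos(21)/13 + 6*exp(14)*sin(21)/13; F(2) = 6*exp(4)*sin(6)/13 + 4*exp(4)*cos(6)/13.
Integral = F(7) - F(2) = 4*exp(14)*cos(21)/13 - 4*exp(4)*cos(6)/13 - 6*exp(4)*sin(6)/13 + 6*exp(14)*sin(21)/13.

Antiderivative: F(z) = 6*exp(2*z)*sin(3*z)/13 + 4*exp(2*z)*cos(3*z)/13; value = 4*exp(14)*cos(21)/13 - 4*exp(4)*cos(6)/13 - 6*exp(4)*sin(6)/13 + 6*exp(14)*sin(21)/13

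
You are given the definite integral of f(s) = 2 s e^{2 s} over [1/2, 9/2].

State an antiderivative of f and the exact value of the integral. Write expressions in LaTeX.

f has the shape u'v + uv' for u = s - \frac{1}{2} and v = e^{2 s} — it is the derivative of the product u*v.
F(s) = \frac{\left(2 s - 1\right) e^{2 s}}{2} is an antiderivative of f.
Check: d/ds[\frac{\left(2 s - 1\right) e^{2 s}}{2}] = 2 s e^{2 s} = f(s).
F(9/2) = 4 e^{9}; F(1/2) = 0.
Integral = F(9/2) - F(1/2) = 4 e^{9}.

Antiderivative: F(s) = \frac{\left(2 s - 1\right) e^{2 s}}{2}; value = 4 e^{9}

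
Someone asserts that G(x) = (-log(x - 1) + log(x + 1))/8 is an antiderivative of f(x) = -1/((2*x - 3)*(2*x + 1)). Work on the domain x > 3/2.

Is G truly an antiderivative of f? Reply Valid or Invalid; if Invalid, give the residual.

d/dx[G] = -1/(4*x**2 - 4)
d/dx[G] - f(x) = (4*x - 1)/(16*x**4 - 16*x**3 - 28*x**2 + 16*x + 12) != 0.

Invalid: d/dx[G] - f = (4*x - 1)/(16*x**4 - 16*x**3 - 28*x**2 + 16*x + 12), which is not 0.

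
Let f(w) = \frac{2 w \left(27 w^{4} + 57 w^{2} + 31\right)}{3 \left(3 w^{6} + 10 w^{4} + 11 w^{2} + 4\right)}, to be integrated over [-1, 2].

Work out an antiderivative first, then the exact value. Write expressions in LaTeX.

Antiderivative: F(w) = 3 \log{\left(w^{2} + \frac{4}{3} \right)} - \frac{1}{3 w^{2} + 3}; value = - 3 \log{\left(\frac{7}{3} \right)} + \frac{1}{10} + 3 \log{\left(\frac{16}{3} \right)}

An antiderivative F(w) passes only if d/dw[F] lands on f(w) exactly.
F(w) = 3 \log{\left(w^{2} + \frac{4}{3} \right)} - \frac{1}{3 w^{2} + 3} is an antiderivative of f.
Check: d/dw[3 \log{\left(w^{2} + \frac{4}{3} \right)} - \frac{1}{3 w^{2} + 3}] = \frac{54 w^{5} + 114 w^{3} + 62 w}{9 w^{6} + 30 w^{4} + 33 w^{2} + 12}, which equals f(w).
F(2) = - \frac{1}{15} + 3 \log{\left(\frac{16}{3} \right)}; F(-1) = - \frac{1}{6} + 3 \log{\left(\frac{7}{3} \right)}.
Integral = F(2) - F(-1) = - 3 \log{\left(\frac{7}{3} \right)} + \frac{1}{10} + 3 \log{\left(\frac{16}{3} \right)}.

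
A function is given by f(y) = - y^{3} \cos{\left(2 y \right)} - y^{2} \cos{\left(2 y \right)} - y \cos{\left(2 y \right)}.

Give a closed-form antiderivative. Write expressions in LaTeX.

An antiderivative is F(y) = - \frac{y^{3} \sin{\left(2 y \right)}}{2} - \frac{y^{2} \sin{\left(2 y \right)}}{2} - \frac{3 y^{2} \cos{\left(2 y \right)}}{4} + \frac{y \sin{\left(2 y \right)}}{4} - \frac{y \cos{\left(2 y \right)}}{2} + \frac{\sin{\left(2 y \right)}}{4} + \frac{\cos{\left(2 y \right)}}{8}.

Integrate term by term and add the pieces.
Check: d/dy[- \frac{y^{3} \sin{\left(2 y \right)}}{2} - \frac{y^{2} \sin{\left(2 y \right)}}{2} - \frac{3 y^{2} \cos{\left(2 y \right)}}{4} + \frac{y \sin{\left(2 y \right)}}{4} - \frac{y \cos{\left(2 y \right)}}{2} + \frac{\sin{\left(2 y \right)}}{4} + \frac{\cos{\left(2 y \right)}}{8}] = - y^{3} \cos{\left(2 y \right)} - y^{2} \cos{\left(2 y \right)} - y \cos{\left(2 y \right)} = f(y).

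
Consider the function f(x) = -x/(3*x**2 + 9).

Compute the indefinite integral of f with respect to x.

F(x) = -log(x**2 + 3)/6 + C

The substitution u = x**2 + 3 works: f is exactly (dF/du)*(du/dx) for that inner function.
Check: d/dx[-log(x**2 + 3)/6] = -x/(3*x**2 + 9) = f(x).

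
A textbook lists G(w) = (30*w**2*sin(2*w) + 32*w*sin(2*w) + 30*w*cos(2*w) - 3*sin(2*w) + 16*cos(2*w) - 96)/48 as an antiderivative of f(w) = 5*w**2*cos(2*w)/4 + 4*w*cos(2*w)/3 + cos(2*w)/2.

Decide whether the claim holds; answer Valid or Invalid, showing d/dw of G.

Valid - the claim checks out under differentiation.

d/dw[G] = 5*w**2*cos(2*w)/4 + 4*w*cos(2*w)/3 + cos(2*w)/2
This equals f(w) exactly, so the claim holds.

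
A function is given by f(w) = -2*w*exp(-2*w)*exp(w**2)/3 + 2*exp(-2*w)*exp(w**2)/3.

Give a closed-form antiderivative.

The substitution u = w**2 - 2*w works: f is exactly (dF/du)*(du/dw) for that inner function.
Check: d/dw[-exp(-2*w)*exp(w**2)/3] = (-2*w*exp(w**2) + 2*exp(w**2))*exp(-2*w)/3, which equals f(w).

An antiderivative is F(w) = -exp(-2*w)*exp(w**2)/3.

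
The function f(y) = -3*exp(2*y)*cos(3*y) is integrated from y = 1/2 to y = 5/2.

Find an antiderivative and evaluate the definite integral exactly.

A candidate is checked by its d/dy: the result must match f(y).
F(y) = -9*exp(2*y)*sin(3*y)/13 - 6*exp(2*y)*cos(3*y)/13 is an antiderivative of f.
Check: d/dy[-9*exp(2*y)*sin(3*y)/13 - 6*exp(2*y)*cos(3*y)/13] = -3*exp(2*y)*cos(3*y) = f(y).
F(5/2) = -9*exp(5)*sin(15/2)/13 - 6*exp(5)*cos(15/2)/13; F(1/2) = -9*exp(1)*sin(3/2)/13 - 6*exp(1)*cos(3/2)/13.
Integral = F(5/2) - F(1/2) = -9*exp(5)*sin(15/2)/13 - 6*exp(5)*cos(15/2)/13 + 6*exp(1)*cos(3/2)/13 + 9*exp(1)*sin(3/2)/13.

Antiderivative: F(y) = -9*exp(2*y)*sin(3*y)/13 - 6*exp(2*y)*cos(3*y)/13; value = -9*exp(5)*sin(15/2)/13 - 6*exp(5)*cos(15/2)/13 + 6*exp(1)*cos(3/2)/13 + 9*exp(1)*sin(3/2)/13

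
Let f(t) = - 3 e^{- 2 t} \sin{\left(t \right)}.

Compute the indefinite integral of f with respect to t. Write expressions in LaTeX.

Recover f(t) by differentiating a candidate F(t); any mismatch rules it out.
Check: d/dt[\frac{\left(6 \sin{\left(t \right)} + 3 \cos{\left(t \right)}\right) e^{- 2 t}}{5}] = - 3 e^{- 2 t} \sin{\left(t \right)} = f(t).

F(t) = \frac{\left(6 \sin{\left(t \right)} + 3 \cos{\left(t \right)}\right) e^{- 2 t}}{5} + C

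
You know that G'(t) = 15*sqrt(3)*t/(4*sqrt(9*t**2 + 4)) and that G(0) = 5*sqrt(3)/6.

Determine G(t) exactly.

G'(t) matches the chain-rule pattern g'(h)*h' with inner function h(t) = 3*t**2 + 4/3; substituting u = h(t) collapses the integral.
A general antiderivative is 5*sqrt(3*t**2 + 4/3)/4 + C.
The condition gives C = 5*sqrt(3)/6 - (5*sqrt(3)/6) = 0.
So G(t) = 5*sqrt(3)*sqrt(9*t**2 + 4)/12.
Check: d/dt[5*sqrt(3)*sqrt(9*t**2 + 4)/12] = 15*sqrt(3)*t/(4*sqrt(9*t**2 + 4)) = G'(t).

G(t) = 5*sqrt(3)*sqrt(9*t**2 + 4)/12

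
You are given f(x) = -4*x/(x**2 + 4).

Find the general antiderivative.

The substitution u = x**2 + 4 works: f is exactly (dF/du)*(du/dx) for that inner function.
Check: d/dx[-2*log(x**2 + 4)] = -4*x/(x**2 + 4) = f(x).

F(x) = -2*log(x**2 + 4) + C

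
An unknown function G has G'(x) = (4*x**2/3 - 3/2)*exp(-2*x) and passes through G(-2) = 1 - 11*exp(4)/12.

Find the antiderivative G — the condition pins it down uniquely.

G(x) = (-8*x**2 - 8*x + 12*exp(2*x) + 5)*exp(-2*x)/12

G'(x) has the shape u'v + uv' for u = -2*x**2/3 - 2*x/3 + 5/12 and v = exp(-2*x) — it is the derivative of the product u*v.
A general antiderivative is (-8*x**2 - 8*x + 5)*exp(-2*x)/12 + C.
The condition gives C = 1 - 11*exp(4)/12 - (-11*exp(4)/12) = 1.
So G(x) = (-8*x**2 - 8*x + 12*exp(2*x) + 5)*exp(-2*x)/12.
Check: d/dx[(-8*x**2 - 8*x + 12*exp(2*x) + 5)*exp(-2*x)/12] = (8*x**2 - 9)*exp(-2*x)/6, which equals G'(x).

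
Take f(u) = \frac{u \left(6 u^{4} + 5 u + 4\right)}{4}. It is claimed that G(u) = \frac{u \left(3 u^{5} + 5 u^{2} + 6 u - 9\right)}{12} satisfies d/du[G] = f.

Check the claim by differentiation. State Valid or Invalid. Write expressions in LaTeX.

d/du[G] = \frac{3 u^{5}}{2} + \frac{5 u^{2}}{4} + u - \frac{3}{4}
d/du[G] - f(u) = - \frac{3}{4} != 0.

Invalid: d/du[G] - f = - \frac{3}{4}, which is not 0.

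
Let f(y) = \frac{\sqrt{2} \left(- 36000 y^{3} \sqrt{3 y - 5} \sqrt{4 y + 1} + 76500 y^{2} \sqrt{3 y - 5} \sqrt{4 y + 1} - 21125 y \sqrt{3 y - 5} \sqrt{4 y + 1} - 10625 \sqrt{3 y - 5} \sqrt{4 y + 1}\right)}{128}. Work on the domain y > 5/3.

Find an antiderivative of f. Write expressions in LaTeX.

Recognize the product-rule pattern: f = u'v + uv' with u = - \frac{25 \left(2 y + \frac{1}{2}\right)^{\frac{5}{2}}}{8}, v = \left(3 y - 5\right)^{\frac{5}{2}}, so integration by parts undoes it.
Check: d/dy[- \frac{25 \sqrt{2} \left(3 y - 5\right)^{\frac{5}{2}} \left(4 y + 1\right)^{\frac{5}{2}}}{64}] = - \frac{1125 \sqrt{2} y^{3} \sqrt{3 y - 5} \sqrt{4 y + 1}}{4} + \frac{19125 \sqrt{2} y^{2} \sqrt{3 y - 5} \sqrt{4 y + 1}}{32} - \frac{21125 \sqrt{2} y \sqrt{3 y - 5} \sqrt{4 y + 1}}{128} - \frac{10625 \sqrt{2} \sqrt{3 y - 5} \sqrt{4 y + 1}}{128}, which equals f(y).

An antiderivative is F(y) = - \frac{25 \sqrt{2} \left(3 y - 5\right)^{\frac{5}{2}} \left(4 y + 1\right)^{\frac{5}{2}}}{64}.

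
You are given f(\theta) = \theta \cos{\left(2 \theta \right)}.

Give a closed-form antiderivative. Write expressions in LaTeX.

An antiderivative F(\theta) passes only if d/d\theta[F] lands on f(\theta) exactly.
Check: d/d\theta[\frac{\theta \sin{\left(2 \theta \right)}}{2} + \frac{\cos{\left(2 \theta \right)}}{4}] = \theta \cos{\left(2 \theta \right)} = f(\theta).

An antiderivative is F(\theta) = \frac{\theta \sin{\left(2 \theta \right)}}{2} + \frac{\cos{\left(2 \theta \right)}}{4}.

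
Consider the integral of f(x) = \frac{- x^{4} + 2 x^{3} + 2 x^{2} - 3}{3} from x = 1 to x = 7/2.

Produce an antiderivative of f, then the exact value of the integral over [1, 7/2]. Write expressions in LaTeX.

An antiderivative F(x) passes only if d/dx[F] lands on f(x) exactly.
F(x) = - \frac{x^{5}}{15} + \frac{x^{4}}{6} + \frac{2 x^{3}}{9} - x is an antiderivative of f.
Check: d/dx[- \frac{x^{5}}{15} + \frac{x^{4}}{6} + \frac{2 x^{3}}{9} - x] = - \frac{x^{4}}{3} + \frac{2 x^{3}}{3} + \frac{2 x^{2}}{3} - 1, which equals f(x).
F(7/2) = - \frac{2863}{720}; F(1) = - \frac{61}{90}.
Integral = F(7/2) - F(1) = - \frac{475}{144}.

Antiderivative: F(x) = - \frac{x^{5}}{15} + \frac{x^{4}}{6} + \frac{2 x^{3}}{9} - x; value = - \frac{475}{144}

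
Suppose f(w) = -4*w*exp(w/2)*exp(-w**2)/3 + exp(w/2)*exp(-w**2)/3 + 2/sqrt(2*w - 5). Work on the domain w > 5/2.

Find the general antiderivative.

F(w) = 2*(3*sqrt(2*w - 5) + exp(-w**2 + w/2))/3 + C

The integrand splits into summands that can be handled one at a time.
Check: d/dw[2*(3*sqrt(2*w - 5) + exp(-w**2 + w/2))/3] = (-4*w*sqrt(2*w - 5)*exp(w/2)*exp(-w**2) + sqrt(2*w - 5)*exp(w/2)*exp(-w**2) + 6)/(3*sqrt(2*w - 5)), which equals f(w).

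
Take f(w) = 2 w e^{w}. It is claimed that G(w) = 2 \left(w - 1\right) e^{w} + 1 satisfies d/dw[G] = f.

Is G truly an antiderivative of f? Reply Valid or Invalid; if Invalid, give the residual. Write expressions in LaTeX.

d/dw[G] = 2 w e^{w}
This equals f(w) exactly, so the claim holds.

Valid - the claim checks out under differentiation.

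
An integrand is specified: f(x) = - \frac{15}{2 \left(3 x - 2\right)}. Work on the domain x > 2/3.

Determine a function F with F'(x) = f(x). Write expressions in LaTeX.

An antiderivative is F(x) = - \frac{5 \log{\left(\frac{3 x}{2} - 1 \right)}}{2}.

A candidate is checked by its d/dx: the result must match f(x).
Check: d/dx[- \frac{5 \log{\left(\frac{3 x}{2} - 1 \right)}}{2}] = - \frac{15}{6 x - 4}, which equals f(x).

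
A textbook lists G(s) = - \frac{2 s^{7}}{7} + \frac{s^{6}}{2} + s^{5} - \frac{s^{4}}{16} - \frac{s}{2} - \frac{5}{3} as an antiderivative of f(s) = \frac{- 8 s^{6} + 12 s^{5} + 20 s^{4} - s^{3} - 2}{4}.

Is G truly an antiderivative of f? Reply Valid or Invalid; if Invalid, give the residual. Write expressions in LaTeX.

d/ds[G] = - 2 s^{6} + 3 s^{5} + 5 s^{4} - \frac{s^{3}}{4} - \frac{1}{2}
This equals f(s) exactly, so the claim holds.

Valid - the claim checks out under differentiation.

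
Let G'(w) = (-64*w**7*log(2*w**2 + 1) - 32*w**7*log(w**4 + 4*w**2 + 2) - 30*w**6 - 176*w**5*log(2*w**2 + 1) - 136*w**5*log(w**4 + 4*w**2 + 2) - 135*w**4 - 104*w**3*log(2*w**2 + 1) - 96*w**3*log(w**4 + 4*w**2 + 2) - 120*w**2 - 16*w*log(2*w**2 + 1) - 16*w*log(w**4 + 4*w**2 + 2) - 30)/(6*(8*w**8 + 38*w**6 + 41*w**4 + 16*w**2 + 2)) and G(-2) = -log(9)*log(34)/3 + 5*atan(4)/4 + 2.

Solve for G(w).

Since d/dw undoes antidifferentiation here, G(w) must give back the stated G'(w).
A general antiderivative is -log(2*w**2 + 1)*log(w**4 + 4*w**2 + 2)/3 - 5*atan(2*w)/4 + C.
The condition gives C = -log(9)*log(34)/3 + 5*atan(4)/4 + 2 - (-log(9)*log(34)/3 + 5*atan(4)/4) = 2.
So G(w) = -log(2*w**2 + 1)*log(w**4 + 4*w**2 + 2)/3 - 5*atan(2*w)/4 + 2.
Check: d/dw[-log(2*w**2 + 1)*log(w**4 + 4*w**2 + 2)/3 - 5*atan(2*w)/4 + 2] = (-64*w**7*log(2*w**2 + 1) - 32*w**7*log(w**4 + 4*w**2 + 2) - 30*w**6 - 176*w**5*log(2*w**2 + 1) - 136*w**5*log(w**4 + 4*w**2 + 2) - 135*w**4 - 104*w**3*log(2*w**2 + 1) - 96*w**3*log(w**4 + 4*w**2 + 2) - 120*w**2 - 16*w*log(2*w**2 + 1) - 16*w*log(w**4 + 4*w**2 + 2) - 30)/(48*w**8 + 228*w**6 + 246*w**4 + 96*w**2 + 12), which equals G'(w).

G(w) = -log(2*w**2 + 1)*log(w**4 + 4*w**2 + 2)/3 - 5*atan(2*w)/4 + 2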